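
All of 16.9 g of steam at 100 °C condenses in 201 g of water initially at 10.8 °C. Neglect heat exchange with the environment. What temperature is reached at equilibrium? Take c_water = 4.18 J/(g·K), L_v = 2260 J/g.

Taking heat into each body as positive, Σ m c ΔT = 0:
condense steam: −16.9×2260 = −38194
  condensate cools 100→T: 16.9×4.18×(T − 100) = 70.64(T − 100)
  original water: 840.18(T − 10.8)
910.82 T = 38194 + 7064.2 + 9073.9 = 54332
T ≈ 59.65 °C, under the boiling point, so the assumption holds.

T_f ≈ 59.7 °C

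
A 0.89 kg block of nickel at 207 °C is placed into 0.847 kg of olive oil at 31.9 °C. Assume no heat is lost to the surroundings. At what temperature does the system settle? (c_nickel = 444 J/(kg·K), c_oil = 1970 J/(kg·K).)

Taking heat into each body as positive, Σ m c ΔT = 0:
0.89*444*(T − 207) + 0.847*1970*(T − 31.9) = 0
2063.8 T = 135026
T = 135026/2063.8 ≈ 65.43 °C

T_f ≈ 65.4 °C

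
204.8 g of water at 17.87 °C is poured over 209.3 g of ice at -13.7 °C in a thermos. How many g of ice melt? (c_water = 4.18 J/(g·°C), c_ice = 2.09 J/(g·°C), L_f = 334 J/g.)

m_melted ≈ 27.9 g

Water can give up m c ΔT = 204.8·4.18·17.87 = 15298 J before reaching 0 °C.
Of that, 209.3·2.09·13.7 = 5992.9 J goes to bring the ice to 0 °C, leaving 9305 J.
To melt every bit of ice: 209.3·334 = 69906 J.
That's not enough to melt it all — equilibrium is at 0 °C with ice remaining.
Mass melted = 9305/334 ≈ 27.86 g.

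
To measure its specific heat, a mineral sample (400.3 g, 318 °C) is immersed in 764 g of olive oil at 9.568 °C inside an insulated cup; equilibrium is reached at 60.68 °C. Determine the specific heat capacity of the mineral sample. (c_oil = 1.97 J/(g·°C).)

m_s c (T_s − T_f) = m_oil c_oil (T_f − T_0):
400.3×c×(318 − 60.68) = 764×1.97×(60.68 − 9.568)
103005 c = 76928  ⇒  c ≈ 0.7468 J/(g·°C)

c ≈ 0.747 J/(g·°C)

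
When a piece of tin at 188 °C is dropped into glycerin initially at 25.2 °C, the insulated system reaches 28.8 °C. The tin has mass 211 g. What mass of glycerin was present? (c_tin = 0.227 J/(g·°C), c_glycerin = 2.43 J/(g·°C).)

m ≈ 872 g

|Q_tin| = |Q_glycerin|:
211·0.227·(188 − 28.8) = m·2.43·(28.8 − 25.2)
8.748 m = 7625.2  ⇒  m ≈ 871.7 g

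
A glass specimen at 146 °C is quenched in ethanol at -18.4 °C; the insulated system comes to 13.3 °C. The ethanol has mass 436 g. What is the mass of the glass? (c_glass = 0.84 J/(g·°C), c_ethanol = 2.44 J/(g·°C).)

m ≈ 303 g

Energy conservation, ΣQ = 0:
m·0.84·(13.3 − 146) + 436·2.44·(13.3 − (-18.4)) = 0
-111.47 m = -33724
m = -33724/-111.47 ≈ 302.5 g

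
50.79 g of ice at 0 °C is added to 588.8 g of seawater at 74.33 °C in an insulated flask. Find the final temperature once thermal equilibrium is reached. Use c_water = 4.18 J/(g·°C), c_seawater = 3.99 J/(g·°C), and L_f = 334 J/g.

T_f ≈ 61.5 °C

Energy conservation, ΣQ = 0:
latent heat to melt: 50.79·334 = 16964
  meltwater 0→T: 50.79·4.18·T = 212.3 T
  seawater cools: 588.8·3.99·(T − 74.33) = 2349.3(T − 74.33)
2561.6 T = 174624 − 16964 = 157661
T ≈ 61.55 °C — above 0 °C, consistent with complete melting.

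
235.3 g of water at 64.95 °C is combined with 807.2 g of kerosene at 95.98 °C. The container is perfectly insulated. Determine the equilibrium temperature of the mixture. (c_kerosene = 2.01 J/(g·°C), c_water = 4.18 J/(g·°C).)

T_f ≈ 84.3 °C

Conservation of energy gives ΣQ = 0:
807.2·2.01·(T − 95.98) + 235.3·4.18·(T − 64.95) = 0
(1622.5 + 983.55) T = 1622.5·95.98 + 983.55·64.95
T ≈ 84.27 °C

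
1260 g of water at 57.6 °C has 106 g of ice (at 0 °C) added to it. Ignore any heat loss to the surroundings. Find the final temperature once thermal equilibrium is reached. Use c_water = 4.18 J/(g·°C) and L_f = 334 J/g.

T_f ≈ 46.9 °C

Energy conservation, ΣQ = 0:
fusion: m_ice L_f = 106×334 = 35404
  warm the meltwater: 443.08 T
  water: 5266.8(T − 57.6)
5709.9 T = 303368 − 35404 = 267964
T ≈ 46.93 °C. Since T > 0 °C, the all-ice-melts assumption holds.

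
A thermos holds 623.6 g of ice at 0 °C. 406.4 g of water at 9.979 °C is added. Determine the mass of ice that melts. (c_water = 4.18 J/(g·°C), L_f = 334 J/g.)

m_melted ≈ 50.8 g

Heat available from the water dropping to 0 °C: 406.4·4.18·9.979 = 16952 J.
To melt every bit of ice: 623.6·334 = 208282 J.
16952 J < 208282 J, so only part of the ice melts and the system sits at 0 °C.
m_melted·334 = 16952  ⇒  m_melted ≈ 50.75 g.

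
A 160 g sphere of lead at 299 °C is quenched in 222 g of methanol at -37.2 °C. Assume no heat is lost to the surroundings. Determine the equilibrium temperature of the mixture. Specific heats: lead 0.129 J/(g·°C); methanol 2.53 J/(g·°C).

T_f ≈ -25.3 °C

Conservation of energy gives ΣQ = 0:
160×0.129×(T − 299) + 222×2.53×(T − (-37.2)) = 0
20.64(T − 299) + 561.66(T − (-37.2)) = 0
(20.64 + 561.66) T = 20.64×299 + 561.66×(-37.2)
T ≈ -25.28 °C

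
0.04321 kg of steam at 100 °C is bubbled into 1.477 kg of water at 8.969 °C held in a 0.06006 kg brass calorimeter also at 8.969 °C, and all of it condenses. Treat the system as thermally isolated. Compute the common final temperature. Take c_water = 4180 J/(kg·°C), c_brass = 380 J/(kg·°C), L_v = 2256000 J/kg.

T_f ≈ 26.8 °C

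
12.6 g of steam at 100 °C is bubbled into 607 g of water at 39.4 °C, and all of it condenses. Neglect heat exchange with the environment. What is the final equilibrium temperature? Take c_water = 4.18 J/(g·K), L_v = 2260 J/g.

Setting the total heat transfer to zero:
steam→water at 100 °C releases m L_v = 12.6·2260 = 28476
  condensate cools 100→T: 12.6·4.18·(T − 100) = 52.67(T − 100)
  water warms: 607·4.18·(T − 39.4) = 2537.3(T − 39.4)
2589.9 T = 28476 + 5266.8 + 99968 = 133711
T ≈ 51.63 °C, under the boiling point, so the assumption holds.

T_f ≈ 51.6 °C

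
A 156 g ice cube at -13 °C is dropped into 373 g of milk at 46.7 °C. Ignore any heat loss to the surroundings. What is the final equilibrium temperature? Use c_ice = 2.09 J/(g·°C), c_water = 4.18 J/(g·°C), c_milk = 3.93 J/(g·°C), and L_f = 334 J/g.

T_f ≈ 5.7 °C

Energy conservation, ΣQ = 0:
warm ice to 0 °C: 156×2.09×(0 − (-13)) = 4238.5
  melt ice: 156×334 = 52104
  warm the meltwater: 652.08 T
  milk: 1465.9(T − 46.7)
2118 T = 68457 − 56343 = 12115
T ≈ 5.72 °C — above 0 °C, consistent with complete melting.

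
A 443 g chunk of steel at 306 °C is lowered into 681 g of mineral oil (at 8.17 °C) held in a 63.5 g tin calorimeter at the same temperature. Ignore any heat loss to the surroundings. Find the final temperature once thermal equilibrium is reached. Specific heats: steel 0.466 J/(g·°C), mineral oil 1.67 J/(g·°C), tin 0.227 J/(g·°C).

Setting the total heat transfer to zero:
443×0.466×(T − 306) + 681×1.67×(T − 8.17) + 63.5×0.227×(T − 8.17) = 0
1358.1 T = 72579
T ≈ 53.44 °C

T_f ≈ 53.4 °C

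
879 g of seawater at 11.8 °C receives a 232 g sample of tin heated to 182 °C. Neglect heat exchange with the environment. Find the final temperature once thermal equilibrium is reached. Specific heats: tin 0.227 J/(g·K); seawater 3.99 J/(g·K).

T_f ≈ 14.3 °C

Energy conservation, ΣQ = 0:
232·0.227·(T − 182) + 879·3.99·(T − 11.8) = 0
52.66(T − 182) + 3507.2(T − 11.8) = 0
3559.9 T = 50970
T ≈ 14.32 °C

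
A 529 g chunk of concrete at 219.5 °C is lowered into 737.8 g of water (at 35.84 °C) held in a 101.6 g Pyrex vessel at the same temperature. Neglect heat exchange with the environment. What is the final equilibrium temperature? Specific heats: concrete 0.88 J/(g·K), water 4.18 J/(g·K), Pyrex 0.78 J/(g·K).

Taking heat into each body as positive, Σ m c ΔT = 0:
529·0.88·(T − 219.5) + 737.8·4.18·(T − 35.84) + 101.6·0.78·(T − 35.84) = 0
(465.52 + 3084 + 79.25) T = 465.52·219.5 + 3084·35.84 + 79.25·35.84
T ≈ 59.40 °C

T_f ≈ 59.4 °C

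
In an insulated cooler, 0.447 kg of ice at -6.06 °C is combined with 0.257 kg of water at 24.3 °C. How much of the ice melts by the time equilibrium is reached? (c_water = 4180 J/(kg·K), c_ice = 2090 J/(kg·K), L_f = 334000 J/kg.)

Water can give up m c ΔT = 0.257·4180·24.3 = 26105 J before reaching 0 °C.
Of that, 0.447·2090·6.06 = 5661.4 J goes to bring the ice to 0 °C, leaving 20443 J.
Fully melting the ice requires m_ice L_f = 0.447·334000 = 149298 J.
20443 J < 149298 J, so only part of the ice melts and the system sits at 0 °C.
m_melted·334000 = 20443  ⇒  m_melted ≈ 0.06121 kg.

m_melted ≈ 0.0612 kg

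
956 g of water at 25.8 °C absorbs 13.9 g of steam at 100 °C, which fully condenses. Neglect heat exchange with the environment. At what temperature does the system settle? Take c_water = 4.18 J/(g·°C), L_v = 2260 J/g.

T_f ≈ 34.6 °C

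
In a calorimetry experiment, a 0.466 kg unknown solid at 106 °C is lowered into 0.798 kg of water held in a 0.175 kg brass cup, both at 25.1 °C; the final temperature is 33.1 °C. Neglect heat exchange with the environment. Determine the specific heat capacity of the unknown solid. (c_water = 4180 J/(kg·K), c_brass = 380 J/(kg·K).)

Net heat exchanged in the isolated system is zero:
0.466·c·(33.1 − 106) + 0.798·4180·(33.1 − 25.1) + 0.175·380·(33.1 − 25.1) = 0
-33.97 c = -27217
c = -27217/-33.97 ≈ 801.2 J/(kg·K)

c ≈ 801 J/(kg·K)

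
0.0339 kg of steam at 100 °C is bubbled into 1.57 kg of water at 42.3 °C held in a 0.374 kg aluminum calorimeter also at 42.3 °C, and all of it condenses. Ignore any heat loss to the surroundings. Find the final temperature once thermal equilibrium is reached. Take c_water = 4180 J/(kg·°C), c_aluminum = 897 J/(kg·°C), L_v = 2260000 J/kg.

Heat gained plus heat lost sum to zero:
latent heat released on condensation: 0.0339·2260000 = 76614
  condensed water 100 °C→T: 141.7(T − 100)
  water warms: 1.57·4180·(T − 42.3) = 6562.6(T − 42.3)
  aluminum cup: 0.374·897·(T − 42.3) = 335.48(T − 42.3)
7039.8 T = 76614 + 14170 + 291789 = 382573
T ≈ 54.34 °C, under the boiling point, so the assumption holds.

T_f ≈ 54.3 °C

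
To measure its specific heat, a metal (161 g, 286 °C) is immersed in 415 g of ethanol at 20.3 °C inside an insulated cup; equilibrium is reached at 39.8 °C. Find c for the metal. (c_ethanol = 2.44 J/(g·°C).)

c ≈ 0.498 J/(g·°C)

Taking heat into each body as positive, Σ m c ΔT = 0:
161×c×(39.8 − 286) + 415×2.44×(39.8 − 20.3) = 0
-39638 c = -19746
c = -19746/-39638 ≈ 0.4981 J/(g·°C)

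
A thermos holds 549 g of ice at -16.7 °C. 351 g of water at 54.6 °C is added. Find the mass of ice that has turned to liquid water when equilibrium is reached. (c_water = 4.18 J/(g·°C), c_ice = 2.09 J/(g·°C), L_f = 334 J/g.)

m_melted ≈ 182 g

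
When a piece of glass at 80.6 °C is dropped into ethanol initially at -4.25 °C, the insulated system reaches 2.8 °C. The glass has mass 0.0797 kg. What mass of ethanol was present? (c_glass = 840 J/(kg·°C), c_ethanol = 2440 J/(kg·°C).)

Conservation of energy gives ΣQ = 0:
0.0797·840·(2.8 − 80.6) + m·2440·(2.8 − (-4.25)) = 0
17202 m = 5208.6
m = 5208.6/17202 ≈ 0.3028 kg

m ≈ 0.303 kg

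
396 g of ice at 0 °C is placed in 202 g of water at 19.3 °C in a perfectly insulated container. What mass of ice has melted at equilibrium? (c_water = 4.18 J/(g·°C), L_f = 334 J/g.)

Heat available from the water dropping to 0 °C: 202·4.18·19.3 = 16296 J.
To melt every bit of ice: 396·334 = 132264 J.
That's not enough to melt it all — equilibrium is at 0 °C with ice remaining.
m_melt = 16296 / L_f = 48.79 g.

m_melted ≈ 48.8 g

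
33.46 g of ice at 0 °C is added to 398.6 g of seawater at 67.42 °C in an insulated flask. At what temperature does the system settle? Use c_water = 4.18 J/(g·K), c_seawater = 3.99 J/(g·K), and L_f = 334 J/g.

Energy balance with sensible and latent terms:
fusion: m_ice L_f = 33.46×334 = 11176; warm the meltwater: 139.86 T; seawater cools: 398.6×3.99×(T − 67.42) = 1590.4(T − 67.42)
1730.3 T = 107226 − 11176 = 96050
T ≈ 55.51 °C. Since T > 0 °C, the all-ice-melts assumption holds.

T_f ≈ 55.5 °C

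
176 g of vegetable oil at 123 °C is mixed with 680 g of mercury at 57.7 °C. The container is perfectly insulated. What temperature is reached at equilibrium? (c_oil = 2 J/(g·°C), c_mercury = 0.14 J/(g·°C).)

T_f ≈ 109.1 °C

Heat gained plus heat lost sum to zero:
176·2·(T − 123) + 680·0.14·(T − 57.7) = 0
(352 + 95.2) T = 352·123 + 95.2·57.7
T = 48789 / 447.2 = 109 °C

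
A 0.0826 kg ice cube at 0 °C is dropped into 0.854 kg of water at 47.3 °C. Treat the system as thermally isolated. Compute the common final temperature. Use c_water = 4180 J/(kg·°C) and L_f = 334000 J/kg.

T_f ≈ 36.1 °C

Taking heat into each body as positive, Σ m c ΔT = 0:
fusion: m_ice L_f = 0.0826·334000 = 27588
  meltwater 0→T: 0.0826·4180·T = 345.27 T
  water: 3569.7(T − 47.3)
3915 T = 168848 − 27588 = 141259
T ≈ 36.08 °C. Since T > 0 °C, the all-ice-melts assumption holds.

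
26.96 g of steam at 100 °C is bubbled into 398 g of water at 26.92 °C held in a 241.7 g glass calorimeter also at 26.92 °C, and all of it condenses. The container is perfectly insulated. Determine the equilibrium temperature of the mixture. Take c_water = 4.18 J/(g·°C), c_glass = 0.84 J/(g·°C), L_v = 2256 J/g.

Heat gained plus heat lost sum to zero:
condense steam: −26.96×2256 = −60822
  condensate cools 100→T: 26.96×4.18×(T − 100) = 112.69(T − 100)
  water warms: 398×4.18×(T − 26.92) = 1663.6(T − 26.92)
  cup: 203.03(T − 26.92)
1979.4 T = 60822 + 11269 + 50251 = 122342
T ≈ 61.81 °C — below 100 °C, confirming all the steam condensed.

T_f ≈ 61.8 °C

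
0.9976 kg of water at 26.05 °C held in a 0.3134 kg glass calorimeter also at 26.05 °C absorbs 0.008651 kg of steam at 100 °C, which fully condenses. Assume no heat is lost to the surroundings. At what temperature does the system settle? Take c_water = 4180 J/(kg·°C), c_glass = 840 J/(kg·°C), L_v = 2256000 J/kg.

T_f ≈ 31.0 °C

Taking heat into each body as positive, Σ m c ΔT = 0:
latent heat released on condensation: 0.008651×2256000 = 19517; condensed water 100 °C→T: 36.16(T − 100); water warms: 0.9976×4180×(T − 26.05) = 4170(T − 26.05); glass cup: 0.3134×840×(T − 26.05) = 263.26(T − 26.05)
4469.4 T = 19517 + 3616.1 + 115485 = 138618
T ≈ 31.02 °C (< 100 °C, so full condensation is consistent).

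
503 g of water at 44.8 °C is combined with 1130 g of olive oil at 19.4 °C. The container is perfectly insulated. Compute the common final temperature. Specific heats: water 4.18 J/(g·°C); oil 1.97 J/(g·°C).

T_f ≈ 31.7 °C

Let T be the final temperature. ΣQ_i = 0:
503*4.18*(T − 44.8) + 1130*1.97*(T − 19.4) = 0
(2102.5 + 2226.1) T = 2102.5*44.8 + 2226.1*19.4
T ≈ 31.74 °C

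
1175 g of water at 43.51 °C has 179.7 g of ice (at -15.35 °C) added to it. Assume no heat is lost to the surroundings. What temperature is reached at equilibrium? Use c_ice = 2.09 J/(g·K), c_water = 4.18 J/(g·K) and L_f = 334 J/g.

T_f ≈ 26.1 °C

Energy conservation, ΣQ = 0:
warm ice to 0 °C: 179.7×2.09×(0 − (-15.35)) = 5765; fusion: m_ice L_f = 179.7×334 = 60020; warm the meltwater: 751.15 T; water: 4911.5(T − 43.51)
5662.6 T = 213699 − 65785 = 147915
T ≈ 26.12 °C (positive, so assuming full melt was valid).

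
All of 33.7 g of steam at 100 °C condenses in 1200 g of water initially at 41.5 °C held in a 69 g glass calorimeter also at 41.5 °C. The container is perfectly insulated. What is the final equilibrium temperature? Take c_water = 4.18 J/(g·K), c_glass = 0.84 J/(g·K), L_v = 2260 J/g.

Heat gained plus heat lost sum to zero:
latent heat released on condensation: 33.7·2260 = 76162; condensate cools 100→T: 33.7·4.18·(T − 100) = 140.87(T − 100); water warms: 1200·4.18·(T − 41.5) = 5016(T − 41.5); glass cup: 69·0.84·(T − 41.5) = 57.96(T − 41.5)
5214.8 T = 76162 + 14087 + 210569 = 300818
T ≈ 57.69 °C, under the boiling point, so the assumption holds.

T_f ≈ 57.7 °C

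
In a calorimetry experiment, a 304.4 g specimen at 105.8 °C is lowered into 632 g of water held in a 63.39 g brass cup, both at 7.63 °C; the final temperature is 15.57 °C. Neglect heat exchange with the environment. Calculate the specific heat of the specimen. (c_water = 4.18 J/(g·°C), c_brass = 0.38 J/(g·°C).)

c ≈ 0.771 J/(g·°C)

Energy conservation, ΣQ = 0:
304.4×c×(15.57 − 105.8) + 632×4.18×(15.57 − 7.63) + 63.39×0.38×(15.57 − 7.63) = 0
-27466 c = -21167
c = -21167/-27466 ≈ 0.7707 J/(g·°C)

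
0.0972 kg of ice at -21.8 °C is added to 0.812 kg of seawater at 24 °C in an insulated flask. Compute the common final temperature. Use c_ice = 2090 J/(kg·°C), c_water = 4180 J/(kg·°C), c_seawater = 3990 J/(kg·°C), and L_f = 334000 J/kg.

T_f ≈ 11.2 °C

Sum of m c ΔT and latent-heat terms is zero:
ice -21.8→0 °C: 0.0972·2090·21.8 = 4428.6; melt ice: 0.0972·334000 = 32465; warm the meltwater: 406.3 T; seawater cools: 0.812·3990·(T − 24) = 3239.9(T − 24)
3646.2 T = 77757 − 36893 = 40864
T ≈ 11.21 °C (positive, so assuming full melt was valid).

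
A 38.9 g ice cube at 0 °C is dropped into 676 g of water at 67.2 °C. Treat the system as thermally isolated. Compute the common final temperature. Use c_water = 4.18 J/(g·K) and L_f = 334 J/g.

T_f ≈ 59.2 °C

Conservation of energy gives ΣQ = 0:
fusion: m_ice L_f = 38.9·334 = 12993; warm the meltwater: 162.6 T; water cools: 676·4.18·(T − 67.2) = 2825.7(T − 67.2)
2988.3 T = 189886 − 12993 = 176893
T ≈ 59.20 °C (positive, so assuming full melt was valid).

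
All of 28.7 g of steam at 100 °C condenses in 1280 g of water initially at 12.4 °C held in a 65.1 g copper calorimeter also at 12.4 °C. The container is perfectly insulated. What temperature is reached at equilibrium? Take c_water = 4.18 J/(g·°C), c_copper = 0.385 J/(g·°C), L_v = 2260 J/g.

T_f ≈ 26.1 °C

Energy balance with sensible and latent terms:
steam→water at 100 °C releases m L_v = 28.7·2260 = 64862
  condensed water 100 °C→T: 119.97(T − 100)
  original water: 5350.4(T − 12.4)
  copper cup: 65.1·0.385·(T − 12.4) = 25.06(T − 12.4)
5495.4 T = 64862 + 11997 + 66656 = 143514
T ≈ 26.12 °C — below 100 °C, confirming all the steam condensed.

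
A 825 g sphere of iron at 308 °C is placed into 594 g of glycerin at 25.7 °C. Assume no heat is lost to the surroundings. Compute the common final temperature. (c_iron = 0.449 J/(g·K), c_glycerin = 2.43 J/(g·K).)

T_f ≈ 83.4 °C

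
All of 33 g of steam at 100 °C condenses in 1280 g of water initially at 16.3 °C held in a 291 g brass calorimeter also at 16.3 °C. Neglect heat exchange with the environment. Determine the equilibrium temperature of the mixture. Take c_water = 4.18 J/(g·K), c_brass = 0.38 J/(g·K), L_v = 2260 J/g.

T_f ≈ 31.7 °C

Let T be the final temperature. ΣQ_i = 0:
latent heat released on condensation: 33·2260 = 74580
  condensate cools 100→T: 33·4.18·(T − 100) = 137.94(T − 100)
  original water: 5350.4(T − 16.3)
  brass cup: 291·0.38·(T − 16.3) = 110.58(T − 16.3)
5598.9 T = 74580 + 13794 + 89014 = 177388
T ≈ 31.68 °C (< 100 °C, so full condensation is consistent).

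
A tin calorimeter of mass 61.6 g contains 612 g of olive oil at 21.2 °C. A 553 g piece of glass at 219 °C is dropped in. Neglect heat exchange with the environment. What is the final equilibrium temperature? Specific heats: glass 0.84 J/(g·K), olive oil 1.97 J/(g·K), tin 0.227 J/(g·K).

With ΣQ=0 the equilibrium temperature is the m·c-weighted mean:
T_f = (464.52×219 + 1205.6×21.2 + 13.98×21.2) / (464.52 + 1205.6 + 13.98)
    = 127586 / 1684.1 ≈ 75.76 °C

T_f ≈ 75.8 °C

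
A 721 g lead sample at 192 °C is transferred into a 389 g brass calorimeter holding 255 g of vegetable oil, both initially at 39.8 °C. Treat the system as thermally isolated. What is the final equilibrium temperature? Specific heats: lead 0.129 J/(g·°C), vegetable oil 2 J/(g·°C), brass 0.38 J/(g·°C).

T_f ≈ 58.7 °C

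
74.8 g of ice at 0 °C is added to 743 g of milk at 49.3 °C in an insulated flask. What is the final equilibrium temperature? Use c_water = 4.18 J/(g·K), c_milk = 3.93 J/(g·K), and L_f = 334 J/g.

T_f ≈ 36.8 °C

Sum of m c ΔT and latent-heat terms is zero:
fusion: m_ice L_f = 74.8·334 = 24983; meltwater 0→T: 74.8·4.18·T = 312.66 T; milk: 2920(T − 49.3)
3232.7 T = 143956 − 24983 = 118972
T ≈ 36.80 °C. Since T > 0 °C, the all-ice-melts assumption holds.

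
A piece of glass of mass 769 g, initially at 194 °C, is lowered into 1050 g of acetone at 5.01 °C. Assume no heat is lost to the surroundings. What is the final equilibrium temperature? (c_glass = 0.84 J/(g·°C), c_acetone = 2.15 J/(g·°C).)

Energy conservation, ΣQ = 0:
769×0.84×(T − 194) + 1050×2.15×(T − 5.01) = 0
645.96(T − 194) + 2257.5(T − 5.01) = 0
2903.5 T = 136626
T = 136626 / 2903.5 = 47.1 °C

T_f ≈ 47.1 °C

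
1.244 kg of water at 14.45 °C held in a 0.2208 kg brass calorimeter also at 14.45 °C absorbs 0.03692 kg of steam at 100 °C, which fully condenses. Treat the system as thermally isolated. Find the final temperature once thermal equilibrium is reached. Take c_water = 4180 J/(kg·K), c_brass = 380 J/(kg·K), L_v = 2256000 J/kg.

Sum of m c ΔT and latent-heat terms is zero:
latent heat released on condensation: 0.03692×2256000 = 83292
  condensate cools 100→T: 0.03692×4180×(T − 100) = 154.33(T − 100)
  original water: 5199.9(T − 14.45)
  brass cup: 0.2208×380×(T − 14.45) = 83.9(T − 14.45)
5438.1 T = 83292 + 15433 + 76351 = 175075
T ≈ 32.19 °C — below 100 °C, confirming all the steam condensed.

T_f ≈ 32.2 °C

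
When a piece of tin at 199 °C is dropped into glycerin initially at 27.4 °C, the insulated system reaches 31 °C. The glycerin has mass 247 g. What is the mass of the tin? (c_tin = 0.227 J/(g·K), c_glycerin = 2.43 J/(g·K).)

m ≈ 56.7 g

|Q_tin| = |Q_glycerin|:
m·0.227·(199 − 31) = 247·2.43·(31 − 27.4)
38.14 m = 2160.8  ⇒  m ≈ 56.66 g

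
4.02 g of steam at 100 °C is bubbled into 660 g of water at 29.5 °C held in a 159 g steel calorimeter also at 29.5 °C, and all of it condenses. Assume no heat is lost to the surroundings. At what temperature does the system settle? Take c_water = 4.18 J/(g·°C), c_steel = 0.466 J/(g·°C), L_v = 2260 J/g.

Sum of m c ΔT and latent-heat terms is zero:
steam→water at 100 °C releases m L_v = 4.02·2260 = 9085.2
  condensed water 100 °C→T: 16.8(T − 100)
  original water: 2758.8(T − 29.5)
  steel cup: 159·0.466·(T − 29.5) = 74.09(T − 29.5)
2849.7 T = 9085.2 + 1680.4 + 83570 = 94336
T ≈ 33.10 °C — below 100 °C, confirming all the steam condensed.

T_f ≈ 33.1 °C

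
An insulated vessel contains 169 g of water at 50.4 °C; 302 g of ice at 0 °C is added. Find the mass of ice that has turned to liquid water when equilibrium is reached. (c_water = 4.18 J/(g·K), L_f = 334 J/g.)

Heat available from the water dropping to 0 °C: 169·4.18·50.4 = 35604 J.
Fully melting the ice requires m_ice L_f = 302·334 = 100868 J.
That's not enough to melt it all — equilibrium is at 0 °C with ice remaining.
Mass melted = 35604/334 ≈ 106.6 g.

m_melted ≈ 107 g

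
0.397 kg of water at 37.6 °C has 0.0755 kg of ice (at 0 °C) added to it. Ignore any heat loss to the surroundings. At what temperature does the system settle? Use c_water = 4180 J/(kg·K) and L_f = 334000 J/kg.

Sum of m c ΔT and latent-heat terms is zero:
fusion: m_ice L_f = 0.0755·334000 = 25217; warm the meltwater: 315.59 T; water cools: 0.397·4180·(T − 37.6) = 1659.5(T − 37.6)
1975 T = 62396 − 25217 = 37179
T ≈ 18.82 °C. Since T > 0 °C, the all-ice-melts assumption holds.

T_f ≈ 18.8 °C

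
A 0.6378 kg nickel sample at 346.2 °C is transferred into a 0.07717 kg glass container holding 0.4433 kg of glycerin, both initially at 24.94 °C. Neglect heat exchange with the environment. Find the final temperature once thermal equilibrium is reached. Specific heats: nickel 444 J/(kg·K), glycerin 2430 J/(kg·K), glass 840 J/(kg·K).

Energy conservation, ΣQ = 0:
0.6378·444·(T − 346.2) + 0.4433·2430·(T − 24.94) + 0.07717·840·(T − 24.94) = 0
(283.18 + 1077.2 + 64.82) T = 283.18·346.2 + 1077.2·24.94 + 64.82·24.94
T = 126521/1425.2 ≈ 88.77 °C

T_f ≈ 88.8 °C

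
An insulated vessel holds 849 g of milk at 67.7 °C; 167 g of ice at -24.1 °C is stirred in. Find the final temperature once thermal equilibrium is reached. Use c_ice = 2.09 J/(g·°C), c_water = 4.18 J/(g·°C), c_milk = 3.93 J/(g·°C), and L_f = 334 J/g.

T_f ≈ 40.1 °C

Setting the total heat transfer to zero:
warm ice to 0 °C: 167·2.09·(0 − (-24.1)) = 8411.6; latent heat to melt: 167·334 = 55778; warm the meltwater: 698.06 T; milk: 3336.6(T − 67.7)
4034.6 T = 225886 − 64190 = 161696
T ≈ 40.08 °C (positive, so assuming full melt was valid).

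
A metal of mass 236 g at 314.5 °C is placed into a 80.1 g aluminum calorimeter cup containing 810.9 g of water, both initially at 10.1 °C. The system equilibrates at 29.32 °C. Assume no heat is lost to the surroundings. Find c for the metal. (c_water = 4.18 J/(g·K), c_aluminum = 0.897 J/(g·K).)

Taking heat into each body as positive, Σ m c ΔT = 0:
236·c·(29.32 − 314.5) + 810.9·4.18·(29.32 − 10.1) + 80.1·0.897·(29.32 − 10.1) = 0
-67302 c = -66528
c = -66528/-67302 ≈ 0.9885 J/(g·K)

c ≈ 0.988 J/(g·K)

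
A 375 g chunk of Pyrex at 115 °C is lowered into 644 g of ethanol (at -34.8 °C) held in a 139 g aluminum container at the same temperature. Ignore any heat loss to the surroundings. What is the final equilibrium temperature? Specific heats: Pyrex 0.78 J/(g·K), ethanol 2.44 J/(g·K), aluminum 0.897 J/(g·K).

T_f = Σ m_i c_i T_i / Σ m_i c_i:
T_f = (292.5·115 + 1571.4·(-34.8) + 124.68·(-34.8)) / (292.5 + 1571.4 + 124.68)
    = -25385 / 1988.5 ≈ -12.77 °C

T_f ≈ -12.8 °C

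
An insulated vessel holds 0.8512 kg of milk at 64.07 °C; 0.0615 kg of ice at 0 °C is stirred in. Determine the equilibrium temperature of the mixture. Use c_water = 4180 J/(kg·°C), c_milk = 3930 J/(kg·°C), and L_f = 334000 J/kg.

T_f ≈ 53.8 °C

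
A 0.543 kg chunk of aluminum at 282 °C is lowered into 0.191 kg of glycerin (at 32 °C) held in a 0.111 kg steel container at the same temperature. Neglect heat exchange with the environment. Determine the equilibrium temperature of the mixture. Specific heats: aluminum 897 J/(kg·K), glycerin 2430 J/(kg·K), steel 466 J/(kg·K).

Setting the total heat transfer to zero:
0.543×897×(T − 282) + 0.191×2430×(T − 32) + 0.111×466×(T − 32) = 0
487.07(T − 282) + 464.13(T − 32) + 51.73(T − 32) = 0
1002.9 T = 153861
T ≈ 153.41 °C

T_f ≈ 153.4 °C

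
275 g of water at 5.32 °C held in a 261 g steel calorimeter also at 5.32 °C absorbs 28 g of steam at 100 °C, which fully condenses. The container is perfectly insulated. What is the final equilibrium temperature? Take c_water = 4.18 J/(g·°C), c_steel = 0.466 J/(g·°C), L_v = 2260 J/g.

Energy balance with sensible and latent terms:
latent heat released on condensation: 28·2260 = 63280
  condensed water 100 °C→T: 117.04(T − 100)
  water warms: 275·4.18·(T − 5.32) = 1149.5(T − 5.32)
  cup: 121.63(T − 5.32)
1388.2 T = 63280 + 11704 + 6762.4 = 81746
T ≈ 58.89 °C — below 100 °C, confirming all the steam condensed.

T_f ≈ 58.9 °C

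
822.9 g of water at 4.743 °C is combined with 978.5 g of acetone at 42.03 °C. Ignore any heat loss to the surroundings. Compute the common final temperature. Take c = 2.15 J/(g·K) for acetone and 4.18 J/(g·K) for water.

With ΣQ=0 the equilibrium temperature is the m·c-weighted mean:
T_f = (2103.8×42.03 + 3439.7×4.743) / (2103.8 + 3439.7)
    = 104736 / 5543.5 ≈ 18.89 °C

T_f ≈ 18.9 °C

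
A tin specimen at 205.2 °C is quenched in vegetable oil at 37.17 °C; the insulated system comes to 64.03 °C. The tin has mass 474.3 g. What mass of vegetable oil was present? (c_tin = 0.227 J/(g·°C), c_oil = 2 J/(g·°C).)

m ≈ 283 g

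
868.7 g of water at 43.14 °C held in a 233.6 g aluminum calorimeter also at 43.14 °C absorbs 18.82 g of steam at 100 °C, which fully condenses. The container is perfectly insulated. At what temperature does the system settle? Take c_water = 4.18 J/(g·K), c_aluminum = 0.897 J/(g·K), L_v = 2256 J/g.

T_f ≈ 55.1 °C

Energy conservation, ΣQ = 0:
condense steam: −18.82×2256 = −42458
  condensed water 100 °C→T: 78.67(T − 100)
  water warms: 868.7×4.18×(T − 43.14) = 3631.2(T − 43.14)
  aluminum cup: 233.6×0.897×(T − 43.14) = 209.54(T − 43.14)
3919.4 T = 42458 + 7866.8 + 165688 = 216013
T ≈ 55.11 °C, under the boiling point, so the assumption holds.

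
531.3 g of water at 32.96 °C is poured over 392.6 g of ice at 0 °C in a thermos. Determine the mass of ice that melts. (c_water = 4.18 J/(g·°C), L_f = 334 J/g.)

m_melted ≈ 219 g

Cooling the water to 0 °C releases 531.3×4.18×32.96 = 73199 J.
To melt every bit of ice: 392.6×334 = 131128 J.
73199 J < 131128 J, so only part of the ice melts and the system sits at 0 °C.
Mass melted = 73199/334 ≈ 219.2 g.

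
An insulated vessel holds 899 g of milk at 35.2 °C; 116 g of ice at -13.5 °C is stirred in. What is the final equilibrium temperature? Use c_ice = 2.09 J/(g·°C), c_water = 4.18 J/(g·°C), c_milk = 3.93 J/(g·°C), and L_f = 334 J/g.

T_f ≈ 20.5 °C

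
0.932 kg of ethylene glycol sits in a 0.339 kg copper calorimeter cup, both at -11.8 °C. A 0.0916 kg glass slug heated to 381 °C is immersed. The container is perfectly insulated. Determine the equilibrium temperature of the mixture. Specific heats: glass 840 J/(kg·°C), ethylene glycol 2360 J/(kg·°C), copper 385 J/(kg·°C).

T_f ≈ 0.8 °C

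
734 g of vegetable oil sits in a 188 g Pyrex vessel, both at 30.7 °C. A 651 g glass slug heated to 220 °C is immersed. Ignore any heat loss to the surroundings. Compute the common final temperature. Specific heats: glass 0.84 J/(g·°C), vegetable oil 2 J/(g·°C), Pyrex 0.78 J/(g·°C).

T_f ≈ 78.6 °C

Conservation of energy gives ΣQ = 0:
651*0.84*(T − 220) + 734*2*(T − 30.7) + 188*0.78*(T − 30.7) = 0
(546.84 + 1468 + 146.64) T = 546.84*220 + 1468*30.7 + 146.64*30.7
T = 169874 / 2161.5 = 78.6 °C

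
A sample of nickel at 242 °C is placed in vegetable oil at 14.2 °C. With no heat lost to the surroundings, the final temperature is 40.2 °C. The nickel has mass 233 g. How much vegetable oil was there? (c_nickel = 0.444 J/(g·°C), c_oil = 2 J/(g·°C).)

m ≈ 401 g

|Q_nickel| = |Q_oil|:
233×0.444×(242 − 40.2) = m×2×(40.2 − 14.2)
52 m = 20877  ⇒  m ≈ 401.5 g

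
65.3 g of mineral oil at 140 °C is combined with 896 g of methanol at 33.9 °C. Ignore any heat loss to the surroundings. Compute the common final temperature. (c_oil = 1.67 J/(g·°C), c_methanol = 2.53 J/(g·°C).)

T_f ≈ 38.8 °C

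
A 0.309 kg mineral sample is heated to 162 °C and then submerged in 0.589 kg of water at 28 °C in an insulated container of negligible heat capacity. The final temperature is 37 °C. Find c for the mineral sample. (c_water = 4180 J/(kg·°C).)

c ≈ 574 J/(kg·°C)

Net heat exchanged in the isolated system is zero:
0.309×c×(37 − 162) + 0.589×4180×(37 − 28) = 0
-38.62 c = -22158
c = -22158/-38.62 ≈ 573.7 J/(kg·°C)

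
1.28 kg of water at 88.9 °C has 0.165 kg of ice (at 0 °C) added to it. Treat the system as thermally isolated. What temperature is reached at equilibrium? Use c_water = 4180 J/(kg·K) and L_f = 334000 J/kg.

T_f ≈ 69.6 °C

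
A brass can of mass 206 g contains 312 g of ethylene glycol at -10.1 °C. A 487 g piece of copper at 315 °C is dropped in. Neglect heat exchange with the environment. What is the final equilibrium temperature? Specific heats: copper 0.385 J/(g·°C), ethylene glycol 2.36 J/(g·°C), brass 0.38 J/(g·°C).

Let T be the final temperature. ΣQ_i = 0:
487×0.385×(T − 315) + 312×2.36×(T − (-10.1)) + 206×0.38×(T − (-10.1)) = 0
(187.5 + 736.32 + 78.28) T = 187.5×315 + 736.32×(-10.1) + 78.28×(-10.1)
T = 50833/1002.1 ≈ 50.73 °C

T_f ≈ 50.7 °C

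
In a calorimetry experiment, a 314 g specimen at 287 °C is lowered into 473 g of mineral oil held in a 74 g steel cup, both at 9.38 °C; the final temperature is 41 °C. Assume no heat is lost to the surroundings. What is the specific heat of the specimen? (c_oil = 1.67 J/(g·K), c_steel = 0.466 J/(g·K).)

c ≈ 0.337 J/(g·K)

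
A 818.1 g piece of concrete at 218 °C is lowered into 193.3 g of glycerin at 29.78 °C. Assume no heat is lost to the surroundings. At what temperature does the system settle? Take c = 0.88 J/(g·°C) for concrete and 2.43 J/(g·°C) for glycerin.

T_f ≈ 143.7 °C

Setting the total heat transfer to zero:
818.1·0.88·(T − 218) + 193.3·2.43·(T − 29.78) = 0
719.93(T − 218) + 469.72(T − 29.78) = 0
(719.93 + 469.72) T = 719.93·218 + 469.72·29.78
T = 170933 / 1189.6 = 144 °C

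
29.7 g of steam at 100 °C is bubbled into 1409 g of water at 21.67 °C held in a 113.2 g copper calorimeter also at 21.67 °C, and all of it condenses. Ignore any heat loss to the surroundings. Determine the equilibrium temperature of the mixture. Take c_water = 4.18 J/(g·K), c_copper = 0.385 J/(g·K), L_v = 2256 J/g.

Let T be the final temperature. ΣQ_i = 0:
condense steam: −29.7×2256 = −67003
  condensed water 100 °C→T: 124.15(T − 100)
  water warms: 1409×4.18×(T − 21.67) = 5889.6(T − 21.67)
  copper cup: 113.2×0.385×(T − 21.67) = 43.58(T − 21.67)
6057.3 T = 67003 + 12415 + 128572 = 207990
T ≈ 34.34 °C (< 100 °C, so full condensation is consistent).

T_f ≈ 34.3 °C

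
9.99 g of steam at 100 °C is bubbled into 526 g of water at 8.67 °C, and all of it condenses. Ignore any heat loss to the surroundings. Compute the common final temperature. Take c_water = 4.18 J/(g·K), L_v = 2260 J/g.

T_f ≈ 20.4 °C

Let T be the final temperature. ΣQ_i = 0:
condense steam: −9.99×2260 = −22577; condensate cools 100→T: 9.99×4.18×(T − 100) = 41.76(T − 100); water warms: 526×4.18×(T − 8.67) = 2198.7(T − 8.67)
2240.4 T = 22577 + 4175.8 + 19063 = 45816
T ≈ 20.45 °C (< 100 °C, so full condensation is consistent).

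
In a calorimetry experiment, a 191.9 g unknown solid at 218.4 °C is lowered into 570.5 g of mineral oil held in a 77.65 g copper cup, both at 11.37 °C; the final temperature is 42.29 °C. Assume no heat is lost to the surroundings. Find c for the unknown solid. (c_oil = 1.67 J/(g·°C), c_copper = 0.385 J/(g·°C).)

c ≈ 0.899 J/(g·°C)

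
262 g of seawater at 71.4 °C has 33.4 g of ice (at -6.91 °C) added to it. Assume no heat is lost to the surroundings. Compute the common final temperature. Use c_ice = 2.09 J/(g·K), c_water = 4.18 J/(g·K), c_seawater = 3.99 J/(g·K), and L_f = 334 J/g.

Energy conservation, ΣQ = 0:
warm ice to 0 °C: 33.4·2.09·(0 − (-6.91)) = 482.36
  latent heat to melt: 33.4·334 = 11156
  meltwater 0→T: 33.4·4.18·T = 139.61 T
  seawater cools: 262·3.99·(T − 71.4) = 1045.4(T − 71.4)
1185 T = 74640 − 11638 = 63002
T ≈ 53.17 °C — above 0 °C, consistent with complete melting.

T_f ≈ 53.2 °C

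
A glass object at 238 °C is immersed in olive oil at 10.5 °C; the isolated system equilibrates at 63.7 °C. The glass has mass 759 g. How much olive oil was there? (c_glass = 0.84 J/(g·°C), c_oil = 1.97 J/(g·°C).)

|Q_glass| = |Q_oil|:
759·0.84·(238 − 63.7) = m·1.97·(63.7 − 10.5)
104.8 m = 111127  ⇒  m ≈ 1060 g

m ≈ 1060 g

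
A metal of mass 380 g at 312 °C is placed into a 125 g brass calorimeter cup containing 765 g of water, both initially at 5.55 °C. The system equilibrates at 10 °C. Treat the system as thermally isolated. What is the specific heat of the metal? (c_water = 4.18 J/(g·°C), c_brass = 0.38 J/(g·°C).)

c ≈ 0.126 J/(g·°C)

Conservation of energy gives ΣQ = 0:
380×c×(10 − 312) + 765×4.18×(10 − 5.55) + 125×0.38×(10 − 5.55) = 0
-114760 c = -14441
c = -14441/-114760 ≈ 0.1258 J/(g·°C)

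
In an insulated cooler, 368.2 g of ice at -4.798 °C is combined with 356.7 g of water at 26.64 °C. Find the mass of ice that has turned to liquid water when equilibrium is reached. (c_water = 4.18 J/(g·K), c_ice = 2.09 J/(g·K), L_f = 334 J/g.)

m_melted ≈ 108 g

Heat available from the water dropping to 0 °C: 356.7×4.18×26.64 = 39720 J.
Of that, 368.2×2.09×4.798 = 3692.2 J goes to bring the ice to 0 °C, leaving 36028 J.
Melting all 368.2 g of ice would need 368.2×334 = 122979 J.
That's not enough to melt it all — equilibrium is at 0 °C with ice remaining.
m_melt = 36028 / L_f = 107.9 g.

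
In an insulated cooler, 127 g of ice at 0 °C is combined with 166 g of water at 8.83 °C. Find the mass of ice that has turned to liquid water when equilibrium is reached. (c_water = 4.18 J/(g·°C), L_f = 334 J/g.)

m_melted ≈ 18.3 g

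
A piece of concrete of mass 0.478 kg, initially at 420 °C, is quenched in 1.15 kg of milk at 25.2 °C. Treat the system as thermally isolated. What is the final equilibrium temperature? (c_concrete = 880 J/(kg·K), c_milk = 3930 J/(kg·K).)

T_f is the heat-capacity-weighted average of the initial temperatures:
T_f = (420.64×420 + 4519.5×25.2) / (420.64 + 4519.5)
    = 290560 / 4940.1 ≈ 58.82 °C

T_f ≈ 58.8 °C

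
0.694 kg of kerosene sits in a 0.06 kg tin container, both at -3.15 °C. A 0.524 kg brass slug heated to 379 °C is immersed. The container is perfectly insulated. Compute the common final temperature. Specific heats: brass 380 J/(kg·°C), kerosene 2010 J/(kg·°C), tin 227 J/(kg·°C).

T_f = Σ m_i c_i T_i / Σ m_i c_i:
T_f = (199.12*379 + 1394.9*(-3.15) + 13.62*(-3.15)) / (199.12 + 1394.9 + 13.62)
    = 71030 / 1607.7 ≈ 44.18 °C

T_f ≈ 44.2 °C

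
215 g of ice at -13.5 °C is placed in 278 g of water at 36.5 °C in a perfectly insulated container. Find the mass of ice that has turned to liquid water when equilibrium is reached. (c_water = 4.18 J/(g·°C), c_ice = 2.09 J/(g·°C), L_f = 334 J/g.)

Cooling the water to 0 °C releases 278·4.18·36.5 = 42414 J.
Of that, 215·2.09·13.5 = 6066.2 J goes to bring the ice to 0 °C, leaving 36348 J.
Melting all 215 g of ice would need 215·334 = 71810 J.
Since 36348 < 71810 J, not all the ice melts; equilibrium is at 0 °C.
m_melt = 36348 / L_f = 108.8 g.

m_melted ≈ 109 g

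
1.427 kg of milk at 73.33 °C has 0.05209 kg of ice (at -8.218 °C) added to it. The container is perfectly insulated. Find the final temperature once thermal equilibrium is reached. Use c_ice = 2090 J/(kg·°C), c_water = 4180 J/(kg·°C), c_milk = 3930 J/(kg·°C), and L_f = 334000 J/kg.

T_f ≈ 67.4 °C

Energy balance with sensible and latent terms:
warm ice to 0 °C: 0.05209·2090·(0 − (-8.218)) = 894.68; fusion: m_ice L_f = 0.05209·334000 = 17398; warm the meltwater: 217.74 T; milk cools: 1.427·3930·(T − 73.33) = 5608.1(T − 73.33)
5825.8 T = 411243 − 18293 = 392950
T ≈ 67.45 °C — above 0 °C, consistent with complete melting.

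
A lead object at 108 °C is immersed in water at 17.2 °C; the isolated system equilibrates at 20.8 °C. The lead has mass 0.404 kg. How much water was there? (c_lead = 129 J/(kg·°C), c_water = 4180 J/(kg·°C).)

m ≈ 0.302 kg

Let T be the final temperature. ΣQ_i = 0:
0.404×129×(20.8 − 108) + m×4180×(20.8 − 17.2) = 0
15048 m = 4544.5
m = 4544.5/15048 ≈ 0.302 kg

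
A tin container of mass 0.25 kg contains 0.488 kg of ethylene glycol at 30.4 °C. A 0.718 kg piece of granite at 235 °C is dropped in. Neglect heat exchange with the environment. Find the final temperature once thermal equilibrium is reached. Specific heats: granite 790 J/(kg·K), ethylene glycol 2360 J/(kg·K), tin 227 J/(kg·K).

T_f ≈ 95.8 °C

Setting the total heat transfer to zero:
0.718*790*(T − 235) + 0.488*2360*(T − 30.4) + 0.25*227*(T − 30.4) = 0
(567.22 + 1151.7 + 56.75) T = 567.22*235 + 1151.7*30.4 + 56.75*30.4
T = 170033/1775.7 ≈ 95.76 °C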